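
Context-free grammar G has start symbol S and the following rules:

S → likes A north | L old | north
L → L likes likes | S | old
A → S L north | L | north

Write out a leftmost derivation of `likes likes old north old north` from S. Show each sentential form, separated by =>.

S => likes A north => likes L north => likes S north => likes L old north => likes S old north => likes likes A north old north => likes likes L north old north => likes likes old north old north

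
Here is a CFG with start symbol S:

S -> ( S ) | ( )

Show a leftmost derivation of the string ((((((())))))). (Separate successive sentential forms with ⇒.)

S⇒(S)⇒((S))⇒(((S)))⇒((((S))))⇒(((((S)))))⇒((((((S))))))⇒((((((()))))))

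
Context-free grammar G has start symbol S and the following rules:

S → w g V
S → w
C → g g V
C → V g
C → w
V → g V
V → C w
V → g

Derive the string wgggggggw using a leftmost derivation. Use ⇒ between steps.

S ⇒ wgV ⇒ wggV ⇒ wgggV ⇒ wgggCw ⇒ wgggVgw ⇒ wggggVgw ⇒ wgggggVgw ⇒ wgggggggw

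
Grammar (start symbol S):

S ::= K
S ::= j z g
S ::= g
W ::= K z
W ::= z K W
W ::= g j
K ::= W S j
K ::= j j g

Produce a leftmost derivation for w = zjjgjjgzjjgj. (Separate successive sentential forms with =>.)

S => K => WSj => zKWSj => zjjgWSj => zjjgKzSj => zjjgjjgzSj => zjjgjjgzKj => zjjgjjgzjjgj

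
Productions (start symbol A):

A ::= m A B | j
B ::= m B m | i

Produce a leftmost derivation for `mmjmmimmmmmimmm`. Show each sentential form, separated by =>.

A => mAB   [A ::= m A B]
mAB => mmABB   [A ::= m A B]
mmABB => mmjBB   [A ::= j]
mmjBB => mmjmBmB   [B ::= m B m]
mmjmBmB => mmjmmBmmB   [B ::= m B m]
mmjmmBmmB => mmjmmimmB   [B ::= i]
mmjmmimmB => mmjmmimmmBm   [B ::= m B m]
mmjmmimmmBm => mmjmmimmmmBmm   [B ::= m B m]
mmjmmimmmmBmm => mmjmmimmmmmBmmm   [B ::= m B m]
mmjmmimmmmmBmmm => mmjmmimmmmmimmm   [B ::= i]

A=>mAB=>mmABB=>mmjBB=>mmjmBmB=>mmjmmBmmB=>mmjmmimmB=>mmjmmimmmBm=>mmjmmimmmmBmm=>mmjmmimmmmmBmmm=>mmjmmimmmmmimmm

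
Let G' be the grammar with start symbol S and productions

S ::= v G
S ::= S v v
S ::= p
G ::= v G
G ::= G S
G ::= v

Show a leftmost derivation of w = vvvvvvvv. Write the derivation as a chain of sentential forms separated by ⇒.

S ⇒ Svv ⇒ Svvvv ⇒ vGvvvv ⇒ vvGvvvv ⇒ vvvGvvvv ⇒ vvvvvvvv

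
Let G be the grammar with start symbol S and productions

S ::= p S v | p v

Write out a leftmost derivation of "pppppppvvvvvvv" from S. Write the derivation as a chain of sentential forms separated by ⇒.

S ⇒ pSv ⇒ ppSvv ⇒ pppSvvv ⇒ ppppSvvvv ⇒ pppppSvvvvv ⇒ ppppppSvvvvvv ⇒ pppppppvvvvvvv

S ⇒ pSv   [S ::= p S v]
pSv ⇒ ppSvv   [S ::= p S v]
ppSvv ⇒ pppSvvv   [S ::= p S v]
pppSvvv ⇒ ppppSvvvv   [S ::= p S v]
ppppSvvvv ⇒ pppppSvvvvv   [S ::= p S v]
pppppSvvvvv ⇒ ppppppSvvvvvv   [S ::= p S v]
ppppppSvvvvvv ⇒ pppppppvvvvvvv   [S ::= p v]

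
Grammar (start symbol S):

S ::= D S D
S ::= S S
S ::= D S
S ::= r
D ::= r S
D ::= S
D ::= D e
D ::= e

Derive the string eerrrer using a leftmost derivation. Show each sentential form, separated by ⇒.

S ⇒ SS   [S ::= S S]
SS ⇒ DSS   [S ::= D S]
DSS ⇒ DeSS   [D ::= D e]
DeSS ⇒ eeSS   [D ::= e]
eeSS ⇒ eeDSDS   [S ::= D S D]
eeDSDS ⇒ eerSSDS   [D ::= r S]
eerSSDS ⇒ eerrSDS   [S ::= r]
eerrSDS ⇒ eerrrDS   [S ::= r]
eerrrDS ⇒ eerrreS   [D ::= e]
eerrreS ⇒ eerrrer   [S ::= r]

S ⇒ SS ⇒ DSS ⇒ DeSS ⇒ eeSS ⇒ eeDSDS ⇒ eerSSDS ⇒ eerrSDS ⇒ eerrrDS ⇒ eerrreS ⇒ eerrrer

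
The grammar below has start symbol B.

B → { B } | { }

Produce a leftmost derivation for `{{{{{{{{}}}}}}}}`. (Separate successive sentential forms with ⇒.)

B ⇒ {B}   [B → { B }]
{B} ⇒ {{B}}   [B → { B }]
{{B}} ⇒ {{{B}}}   [B → { B }]
{{{B}}} ⇒ {{{{B}}}}   [B → { B }]
{{{{B}}}} ⇒ {{{{{B}}}}}   [B → { B }]
{{{{{B}}}}} ⇒ {{{{{{B}}}}}}   [B → { B }]
{{{{{{B}}}}}} ⇒ {{{{{{{B}}}}}}}   [B → { B }]
{{{{{{{B}}}}}}} ⇒ {{{{{{{{}}}}}}}}   [B → { }]

B ⇒ {B} ⇒ {{B}} ⇒ {{{B}}} ⇒ {{{{B}}}} ⇒ {{{{{B}}}}} ⇒ {{{{{{B}}}}}} ⇒ {{{{{{{B}}}}}}} ⇒ {{{{{{{{}}}}}}}}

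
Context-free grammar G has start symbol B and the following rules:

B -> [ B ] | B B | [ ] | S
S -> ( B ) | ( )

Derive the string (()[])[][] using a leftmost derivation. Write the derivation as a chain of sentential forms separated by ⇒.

B⇒BB⇒BBB⇒SBB⇒(B)BB⇒(BB)BB⇒(SB)BB⇒(()B)BB⇒(()[])BB⇒(()[])[]B⇒(()[])[][]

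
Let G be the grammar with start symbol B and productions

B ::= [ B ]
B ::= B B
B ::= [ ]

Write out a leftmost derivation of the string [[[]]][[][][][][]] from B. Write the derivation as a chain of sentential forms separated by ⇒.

B ⇒ BB   [B ::= B B]
BB ⇒ [B]B   [B ::= [ B ]]
[B]B ⇒ [[B]]B   [B ::= [ B ]]
[[B]]B ⇒ [[[]]]B   [B ::= [ ]]
[[[]]]B ⇒ [[[]]][B]   [B ::= [ B ]]
[[[]]][B] ⇒ [[[]]][BB]   [B ::= B B]
[[[]]][BB] ⇒ [[[]]][BBB]   [B ::= B B]
[[[]]][BBB] ⇒ [[[]]][BBBB]   [B ::= B B]
[[[]]][BBBB] ⇒ [[[]]][BBBBB]   [B ::= B B]
[[[]]][BBBBB] ⇒ [[[]]][[]BBBB]   [B ::= [ ]]
[[[]]][[]BBBB] ⇒ [[[]]][[][]BBB]   [B ::= [ ]]
[[[]]][[][]BBB] ⇒ [[[]]][[][][]BB]   [B ::= [ ]]
[[[]]][[][][]BB] ⇒ [[[]]][[][][][]B]   [B ::= [ ]]
[[[]]][[][][][]B] ⇒ [[[]]][[][][][][]]   [B ::= [ ]]

B ⇒ BB ⇒ [B]B ⇒ [[B]]B ⇒ [[[]]]B ⇒ [[[]]][B] ⇒ [[[]]][BB] ⇒ [[[]]][BBB] ⇒ [[[]]][BBBB] ⇒ [[[]]][BBBBB] ⇒ [[[]]][[]BBBB] ⇒ [[[]]][[][]BBB] ⇒ [[[]]][[][][]BB] ⇒ [[[]]][[][][][]B] ⇒ [[[]]][[][][][][]]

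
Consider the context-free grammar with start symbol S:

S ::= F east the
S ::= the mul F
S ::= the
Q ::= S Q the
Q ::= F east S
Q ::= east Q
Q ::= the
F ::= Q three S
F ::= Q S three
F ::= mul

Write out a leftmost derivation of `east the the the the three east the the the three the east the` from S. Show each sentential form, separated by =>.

S => F east the => Q three S east the => east Q three S east the => east S Q the three S east the => east F east the Q the three S east the => east Q S three east the Q the three S east the => east S Q the S three east the Q the three S east the => east the Q the S three east the Q the three S east the => east the the the S three east the Q the three S east the => east the the the the three east the Q the three S east the => east the the the the three east the the the three S east the => east the the the the three east the the the three the east the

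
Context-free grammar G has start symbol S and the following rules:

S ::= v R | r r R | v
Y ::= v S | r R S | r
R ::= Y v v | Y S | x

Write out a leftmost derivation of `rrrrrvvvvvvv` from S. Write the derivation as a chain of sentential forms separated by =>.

S => rrR   [S ::= r r R]
rrR => rrYS   [R ::= Y S]
rrYS => rrrRSS   [Y ::= r R S]
rrrRSS => rrrYvvSS   [R ::= Y v v]
rrrYvvSS => rrrrRSvvSS   [Y ::= r R S]
rrrrRSvvSS => rrrrYvvSvvSS   [R ::= Y v v]
rrrrYvvSvvSS => rrrrrvvSvvSS   [Y ::= r]
rrrrrvvSvvSS => rrrrrvvvvvSS   [S ::= v]
rrrrrvvvvvSS => rrrrrvvvvvvS   [S ::= v]
rrrrrvvvvvvS => rrrrrvvvvvvv   [S ::= v]

S => rrR => rrYS => rrrRSS => rrrYvvSS => rrrrRSvvSS => rrrrYvvSvvSS => rrrrrvvSvvSS => rrrrrvvvvvSS => rrrrrvvvvvvS => rrrrrvvvvvvv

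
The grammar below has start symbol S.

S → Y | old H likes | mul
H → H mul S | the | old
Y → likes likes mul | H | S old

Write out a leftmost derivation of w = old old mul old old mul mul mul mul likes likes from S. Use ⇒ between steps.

S ⇒ old H likes   [S → old H likes]
old H likes ⇒ old H mul S likes   [H → H mul S]
old H mul S likes ⇒ old old mul S likes   [H → old]
old old mul S likes ⇒ old old mul old H likes likes   [S → old H likes]
old old mul old H likes likes ⇒ old old mul old H mul S likes likes   [H → H mul S]
old old mul old H mul S likes likes ⇒ old old mul old H mul S mul S likes likes   [H → H mul S]
old old mul old H mul S mul S likes likes ⇒ old old mul old old mul S mul S likes likes   [H → old]
old old mul old old mul S mul S likes likes ⇒ old old mul old old mul mul mul S likes likes   [S → mul]
old old mul old old mul mul mul S likes likes ⇒ old old mul old old mul mul mul mul likes likes   [S → mul]

S ⇒ old H likes ⇒ old H mul S likes ⇒ old old mul S likes ⇒ old old mul old H likes likes ⇒ old old mul old H mul S likes likes ⇒ old old mul old H mul S mul S likes likes ⇒ old old mul old old mul S mul S likes likes ⇒ old old mul old old mul mul mul S likes likes ⇒ old old mul old old mul mul mul mul likes likes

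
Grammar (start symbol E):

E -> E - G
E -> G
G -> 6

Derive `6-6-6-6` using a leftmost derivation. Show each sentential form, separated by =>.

E=>E-G=>E-G-G=>E-G-G-G=>G-G-G-G=>6-G-G-G=>6-6-G-G=>6-6-6-G=>6-6-6-6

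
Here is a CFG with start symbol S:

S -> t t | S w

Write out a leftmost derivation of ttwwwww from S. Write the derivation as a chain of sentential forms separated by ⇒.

S ⇒ Sw   [S -> S w]
Sw ⇒ Sww   [S -> S w]
Sww ⇒ Swww   [S -> S w]
Swww ⇒ Swwww   [S -> S w]
Swwww ⇒ Swwwww   [S -> S w]
Swwwww ⇒ ttwwwww   [S -> t t]

S⇒Sw⇒Sww⇒Swww⇒Swwww⇒Swwwww⇒ttwwwww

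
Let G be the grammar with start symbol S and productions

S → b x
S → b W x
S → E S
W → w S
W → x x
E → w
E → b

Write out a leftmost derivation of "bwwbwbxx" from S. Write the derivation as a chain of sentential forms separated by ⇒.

S⇒bWx⇒bwSx⇒bwESx⇒bwwSx⇒bwwESx⇒bwwbSx⇒bwwbESx⇒bwwbwSx⇒bwwbwbxx

S ⇒ bWx   [S → b W x]
bWx ⇒ bwSx   [W → w S]
bwSx ⇒ bwESx   [S → E S]
bwESx ⇒ bwwSx   [E → w]
bwwSx ⇒ bwwESx   [S → E S]
bwwESx ⇒ bwwbSx   [E → b]
bwwbSx ⇒ bwwbESx   [S → E S]
bwwbESx ⇒ bwwbwSx   [E → w]
bwwbwSx ⇒ bwwbwbxx   [S → b x]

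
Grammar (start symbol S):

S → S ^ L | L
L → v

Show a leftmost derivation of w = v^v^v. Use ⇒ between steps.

S ⇒ S^L   [S → S ^ L]
S^L ⇒ S^L^L   [S → S ^ L]
S^L^L ⇒ L^L^L   [S → L]
L^L^L ⇒ v^L^L   [L → v]
v^L^L ⇒ v^v^L   [L → v]
v^v^L ⇒ v^v^v   [L → v]

S ⇒ S^L ⇒ S^L^L ⇒ L^L^L ⇒ v^L^L ⇒ v^v^L ⇒ v^v^v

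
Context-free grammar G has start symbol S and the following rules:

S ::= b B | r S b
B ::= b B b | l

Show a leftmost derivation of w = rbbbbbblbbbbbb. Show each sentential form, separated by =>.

S=>rSb=>rbBb=>rbbBbb=>rbbbBbbb=>rbbbbBbbbb=>rbbbbbBbbbbb=>rbbbbbbBbbbbbb=>rbbbbbblbbbbbb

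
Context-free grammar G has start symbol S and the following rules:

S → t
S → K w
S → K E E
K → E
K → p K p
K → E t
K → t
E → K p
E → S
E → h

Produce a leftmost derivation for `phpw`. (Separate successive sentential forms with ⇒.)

S ⇒ Kw   [S → K w]
Kw ⇒ pKpw   [K → p K p]
pKpw ⇒ pEpw   [K → E]
pEpw ⇒ phpw   [E → h]

S⇒Kw⇒pKpw⇒pEpw⇒phpw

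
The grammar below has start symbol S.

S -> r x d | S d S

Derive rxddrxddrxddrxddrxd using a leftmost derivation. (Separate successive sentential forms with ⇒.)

S ⇒ SdS ⇒ SdSdS ⇒ SdSdSdS ⇒ SdSdSdSdS ⇒ rxddSdSdSdS ⇒ rxddrxddSdSdS ⇒ rxddrxddrxddSdS ⇒ rxddrxddrxddrxddS ⇒ rxddrxddrxddrxddrxd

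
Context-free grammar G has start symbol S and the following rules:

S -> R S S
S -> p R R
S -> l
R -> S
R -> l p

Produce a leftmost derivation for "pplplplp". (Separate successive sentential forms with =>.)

S => pRR   [S -> p R R]
pRR => pSR   [R -> S]
pSR => ppRRR   [S -> p R R]
ppRRR => pplpRR   [R -> l p]
pplpRR => pplplpR   [R -> l p]
pplplpR => pplplplp   [R -> l p]

S=>pRR=>pSR=>ppRRR=>pplpRR=>pplplpR=>pplplplp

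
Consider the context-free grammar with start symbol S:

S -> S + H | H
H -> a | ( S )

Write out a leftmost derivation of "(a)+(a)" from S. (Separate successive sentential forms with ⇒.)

S⇒S+H⇒H+H⇒(S)+H⇒(H)+H⇒(a)+H⇒(a)+(S)⇒(a)+(H)⇒(a)+(a)

S ⇒ S+H   [S -> S + H]
S+H ⇒ H+H   [S -> H]
H+H ⇒ (S)+H   [H -> ( S )]
(S)+H ⇒ (H)+H   [S -> H]
(H)+H ⇒ (a)+H   [H -> a]
(a)+H ⇒ (a)+(S)   [H -> ( S )]
(a)+(S) ⇒ (a)+(H)   [S -> H]
(a)+(H) ⇒ (a)+(a)   [H -> a]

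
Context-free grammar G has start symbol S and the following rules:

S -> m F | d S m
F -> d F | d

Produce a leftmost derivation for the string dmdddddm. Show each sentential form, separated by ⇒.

S ⇒ dSm ⇒ dmFm ⇒ dmdFm ⇒ dmddFm ⇒ dmdddFm ⇒ dmddddFm ⇒ dmdddddm

S ⇒ dSm   [S -> d S m]
dSm ⇒ dmFm   [S -> m F]
dmFm ⇒ dmdFm   [F -> d F]
dmdFm ⇒ dmddFm   [F -> d F]
dmddFm ⇒ dmdddFm   [F -> d F]
dmdddFm ⇒ dmddddFm   [F -> d F]
dmddddFm ⇒ dmdddddm   [F -> d]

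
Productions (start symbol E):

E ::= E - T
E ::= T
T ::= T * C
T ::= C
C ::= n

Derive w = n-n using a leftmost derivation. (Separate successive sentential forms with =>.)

E => E-T => T-T => C-T => n-T => n-C => n-n

E => E-T   [E ::= E - T]
E-T => T-T   [E ::= T]
T-T => C-T   [T ::= C]
C-T => n-T   [C ::= n]
n-T => n-C   [T ::= C]
n-C => n-n   [C ::= n]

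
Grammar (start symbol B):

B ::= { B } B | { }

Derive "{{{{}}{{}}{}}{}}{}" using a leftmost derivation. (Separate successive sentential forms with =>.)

B => {B}B => {{B}B}B => {{{B}B}B}B => {{{{}}B}B}B => {{{{}}{B}B}B}B => {{{{}}{{}}B}B}B => {{{{}}{{}}{}}B}B => {{{{}}{{}}{}}{}}B => {{{{}}{{}}{}}{}}{}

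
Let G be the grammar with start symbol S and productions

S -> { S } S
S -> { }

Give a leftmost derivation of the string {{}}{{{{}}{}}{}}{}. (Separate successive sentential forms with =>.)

S => {S}S => {{}}S => {{}}{S}S => {{}}{{S}S}S => {{}}{{{S}S}S}S => {{}}{{{{}}S}S}S => {{}}{{{{}}{}}S}S => {{}}{{{{}}{}}{}}S => {{}}{{{{}}{}}{}}{}

S => {S}S   [S -> { S } S]
{S}S => {{}}S   [S -> { }]
{{}}S => {{}}{S}S   [S -> { S } S]
{{}}{S}S => {{}}{{S}S}S   [S -> { S } S]
{{}}{{S}S}S => {{}}{{{S}S}S}S   [S -> { S } S]
{{}}{{{S}S}S}S => {{}}{{{{}}S}S}S   [S -> { }]
{{}}{{{{}}S}S}S => {{}}{{{{}}{}}S}S   [S -> { }]
{{}}{{{{}}{}}S}S => {{}}{{{{}}{}}{}}S   [S -> { }]
{{}}{{{{}}{}}{}}S => {{}}{{{{}}{}}{}}{}   [S -> { }]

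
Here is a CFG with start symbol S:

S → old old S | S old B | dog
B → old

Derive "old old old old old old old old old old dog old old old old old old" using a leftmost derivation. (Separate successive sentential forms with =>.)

S => S old B => old old S old B => old old old old S old B => old old old old S old B old B => old old old old old old S old B old B => old old old old old old old old S old B old B => old old old old old old old old S old B old B old B => old old old old old old old old old old S old B old B old B => old old old old old old old old old old dog old B old B old B => old old old old old old old old old old dog old old old B old B => old old old old old old old old old old dog old old old old old B => old old old old old old old old old old dog old old old old old old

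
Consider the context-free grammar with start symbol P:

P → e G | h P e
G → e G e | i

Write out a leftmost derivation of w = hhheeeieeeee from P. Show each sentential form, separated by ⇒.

P ⇒ hPe   [P → h P e]
hPe ⇒ hhPee   [P → h P e]
hhPee ⇒ hhhPeee   [P → h P e]
hhhPeee ⇒ hhheGeee   [P → e G]
hhheGeee ⇒ hhheeGeeee   [G → e G e]
hhheeGeeee ⇒ hhheeeGeeeee   [G → e G e]
hhheeeGeeeee ⇒ hhheeeieeeee   [G → i]

P⇒hPe⇒hhPee⇒hhhPeee⇒hhheGeee⇒hhheeGeeee⇒hhheeeGeeeee⇒hhheeeieeeee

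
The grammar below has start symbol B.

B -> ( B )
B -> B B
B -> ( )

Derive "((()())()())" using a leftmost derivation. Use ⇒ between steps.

B ⇒ (B)   [B -> ( B )]
(B) ⇒ (BB)   [B -> B B]
(BB) ⇒ (BBB)   [B -> B B]
(BBB) ⇒ ((B)BB)   [B -> ( B )]
((B)BB) ⇒ ((BB)BB)   [B -> B B]
((BB)BB) ⇒ ((()B)BB)   [B -> ( )]
((()B)BB) ⇒ ((()())BB)   [B -> ( )]
((()())BB) ⇒ ((()())()B)   [B -> ( )]
((()())()B) ⇒ ((()())()())   [B -> ( )]

B ⇒ (B) ⇒ (BB) ⇒ (BBB) ⇒ ((B)BB) ⇒ ((BB)BB) ⇒ ((()B)BB) ⇒ ((()())BB) ⇒ ((()())()B) ⇒ ((()())()())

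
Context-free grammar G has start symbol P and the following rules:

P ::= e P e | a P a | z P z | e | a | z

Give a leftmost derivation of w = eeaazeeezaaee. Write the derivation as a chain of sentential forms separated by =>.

P => ePe => eePee => eeaPaee => eeaaPaaee => eeaazPzaaee => eeaazePezaaee => eeaazeeezaaee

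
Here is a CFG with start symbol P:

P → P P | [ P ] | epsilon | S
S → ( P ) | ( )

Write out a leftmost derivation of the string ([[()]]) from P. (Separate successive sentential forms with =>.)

P => PP => SP => (P)P => ([P])P => ([PP])P => ([[P]P])P => ([[S]P])P => ([[()]P])P => ([[()]])P => ([[()]])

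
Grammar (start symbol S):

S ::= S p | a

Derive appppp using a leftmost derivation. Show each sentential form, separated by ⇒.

S ⇒ Sp ⇒ Spp ⇒ Sppp ⇒ Spppp ⇒ Sppppp ⇒ appppp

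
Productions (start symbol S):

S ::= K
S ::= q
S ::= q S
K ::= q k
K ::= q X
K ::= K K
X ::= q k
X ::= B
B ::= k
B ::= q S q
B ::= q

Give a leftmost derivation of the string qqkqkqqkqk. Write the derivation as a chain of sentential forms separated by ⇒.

S ⇒ K   [S ::= K]
K ⇒ KK   [K ::= K K]
KK ⇒ KKK   [K ::= K K]
KKK ⇒ KKKK   [K ::= K K]
KKKK ⇒ qXKKK   [K ::= q X]
qXKKK ⇒ qqkKKK   [X ::= q k]
qqkKKK ⇒ qqkqkKK   [K ::= q k]
qqkqkKK ⇒ qqkqkqXK   [K ::= q X]
qqkqkqXK ⇒ qqkqkqqkK   [X ::= q k]
qqkqkqqkK ⇒ qqkqkqqkqk   [K ::= q k]

S ⇒ K ⇒ KK ⇒ KKK ⇒ KKKK ⇒ qXKKK ⇒ qqkKKK ⇒ qqkqkKK ⇒ qqkqkqXK ⇒ qqkqkqqkK ⇒ qqkqkqqkqk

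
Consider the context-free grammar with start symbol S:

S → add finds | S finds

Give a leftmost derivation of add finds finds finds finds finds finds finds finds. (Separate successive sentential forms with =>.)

S => S finds => S finds finds => S finds finds finds => S finds finds finds finds => S finds finds finds finds finds => S finds finds finds finds finds finds => S finds finds finds finds finds finds finds => add finds finds finds finds finds finds finds finds

S => S finds   [S → S finds]
S finds => S finds finds   [S → S finds]
S finds finds => S finds finds finds   [S → S finds]
S finds finds finds => S finds finds finds finds   [S → S finds]
S finds finds finds finds => S finds finds finds finds finds   [S → S finds]
S finds finds finds finds finds => S finds finds finds finds finds finds   [S → S finds]
S finds finds finds finds finds finds => S finds finds finds finds finds finds finds   [S → S finds]
S finds finds finds finds finds finds finds => add finds finds finds finds finds finds finds finds   [S → add finds]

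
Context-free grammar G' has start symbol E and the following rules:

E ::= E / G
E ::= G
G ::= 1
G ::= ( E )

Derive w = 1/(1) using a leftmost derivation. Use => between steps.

E=>E/G=>G/G=>1/G=>1/(E)=>1/(G)=>1/(1)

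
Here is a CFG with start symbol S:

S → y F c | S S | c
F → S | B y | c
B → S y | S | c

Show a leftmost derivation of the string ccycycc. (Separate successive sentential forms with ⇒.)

S ⇒ SS ⇒ cS ⇒ cSS ⇒ cSSS ⇒ ccSS ⇒ ccyFcS ⇒ ccyBycS ⇒ ccycycS ⇒ ccycycc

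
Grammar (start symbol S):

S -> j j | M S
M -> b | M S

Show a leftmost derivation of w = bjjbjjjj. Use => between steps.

S => MS   [S -> M S]
MS => MSS   [M -> M S]
MSS => MSSS   [M -> M S]
MSSS => bSSS   [M -> b]
bSSS => bjjSS   [S -> j j]
bjjSS => bjjMSS   [S -> M S]
bjjMSS => bjjbSS   [M -> b]
bjjbSS => bjjbjjS   [S -> j j]
bjjbjjS => bjjbjjjj   [S -> j j]

S=>MS=>MSS=>MSSS=>bSSS=>bjjSS=>bjjMSS=>bjjbSS=>bjjbjjS=>bjjbjjjj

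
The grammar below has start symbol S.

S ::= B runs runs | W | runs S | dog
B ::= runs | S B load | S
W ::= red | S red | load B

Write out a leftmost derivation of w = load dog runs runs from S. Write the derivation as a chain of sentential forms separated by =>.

S => B runs runs => S runs runs => W runs runs => load B runs runs => load S runs runs => load dog runs runs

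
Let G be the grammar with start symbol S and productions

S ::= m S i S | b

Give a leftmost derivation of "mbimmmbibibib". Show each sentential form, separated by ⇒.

S⇒mSiS⇒mbiS⇒mbimSiS⇒mbimmSiSiS⇒mbimmmSiSiSiS⇒mbimmmbiSiSiS⇒mbimmmbibiSiS⇒mbimmmbibibiS⇒mbimmmbibibib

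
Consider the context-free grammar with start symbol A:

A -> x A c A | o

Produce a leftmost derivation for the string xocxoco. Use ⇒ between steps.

A ⇒ xAcA ⇒ xocA ⇒ xocxAcA ⇒ xocxocA ⇒ xocxoco

A ⇒ xAcA   [A -> x A c A]
xAcA ⇒ xocA   [A -> o]
xocA ⇒ xocxAcA   [A -> x A c A]
xocxAcA ⇒ xocxocA   [A -> o]
xocxocA ⇒ xocxoco   [A -> o]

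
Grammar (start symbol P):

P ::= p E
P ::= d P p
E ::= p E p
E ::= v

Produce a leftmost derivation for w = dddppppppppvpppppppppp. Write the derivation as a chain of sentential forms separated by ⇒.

P ⇒ dPp   [P ::= d P p]
dPp ⇒ ddPpp   [P ::= d P p]
ddPpp ⇒ dddPppp   [P ::= d P p]
dddPppp ⇒ dddpEppp   [P ::= p E]
dddpEppp ⇒ dddppEpppp   [E ::= p E p]
dddppEpppp ⇒ dddpppEppppp   [E ::= p E p]
dddpppEppppp ⇒ dddppppEpppppp   [E ::= p E p]
dddppppEpppppp ⇒ dddpppppEppppppp   [E ::= p E p]
dddpppppEppppppp ⇒ dddppppppEpppppppp   [E ::= p E p]
dddppppppEpppppppp ⇒ dddpppppppEppppppppp   [E ::= p E p]
dddpppppppEppppppppp ⇒ dddppppppppEpppppppppp   [E ::= p E p]
dddppppppppEpppppppppp ⇒ dddppppppppvpppppppppp   [E ::= v]

P ⇒ dPp ⇒ ddPpp ⇒ dddPppp ⇒ dddpEppp ⇒ dddppEpppp ⇒ dddpppEppppp ⇒ dddppppEpppppp ⇒ dddpppppEppppppp ⇒ dddppppppEpppppppp ⇒ dddpppppppEppppppppp ⇒ dddppppppppEpppppppppp ⇒ dddppppppppvpppppppppp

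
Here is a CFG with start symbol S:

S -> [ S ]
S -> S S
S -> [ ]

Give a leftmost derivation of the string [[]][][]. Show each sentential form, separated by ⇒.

S⇒SS⇒SSS⇒[S]SS⇒[[]]SS⇒[[]][]S⇒[[]][][]

S ⇒ SS   [S -> S S]
SS ⇒ SSS   [S -> S S]
SSS ⇒ [S]SS   [S -> [ S ]]
[S]SS ⇒ [[]]SS   [S -> [ ]]
[[]]SS ⇒ [[]][]S   [S -> [ ]]
[[]][]S ⇒ [[]][][]   [S -> [ ]]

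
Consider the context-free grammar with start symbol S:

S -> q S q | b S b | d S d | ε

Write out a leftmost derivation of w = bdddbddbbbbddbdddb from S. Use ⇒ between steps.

S ⇒ bSb ⇒ bdSdb ⇒ bddSddb ⇒ bdddSdddb ⇒ bdddbSbdddb ⇒ bdddbdSdbdddb ⇒ bdddbddSddbdddb ⇒ bdddbddbSbddbdddb ⇒ bdddbddbbSbbddbdddb ⇒ bdddbddbbbbddbdddb

S ⇒ bSb   [S -> b S b]
bSb ⇒ bdSdb   [S -> d S d]
bdSdb ⇒ bddSddb   [S -> d S d]
bddSddb ⇒ bdddSdddb   [S -> d S d]
bdddSdddb ⇒ bdddbSbdddb   [S -> b S b]
bdddbSbdddb ⇒ bdddbdSdbdddb   [S -> d S d]
bdddbdSdbdddb ⇒ bdddbddSddbdddb   [S -> d S d]
bdddbddSddbdddb ⇒ bdddbddbSbddbdddb   [S -> b S b]
bdddbddbSbddbdddb ⇒ bdddbddbbSbbddbdddb   [S -> b S b]
bdddbddbbSbbddbdddb ⇒ bdddbddbbbbddbdddb   [S -> ε]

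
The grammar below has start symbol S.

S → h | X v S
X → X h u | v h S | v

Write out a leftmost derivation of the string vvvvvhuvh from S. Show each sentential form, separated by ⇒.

S ⇒ XvS   [S → X v S]
XvS ⇒ vvS   [X → v]
vvS ⇒ vvXvS   [S → X v S]
vvXvS ⇒ vvvvS   [X → v]
vvvvS ⇒ vvvvXvS   [S → X v S]
vvvvXvS ⇒ vvvvXhuvS   [X → X h u]
vvvvXhuvS ⇒ vvvvvhuvS   [X → v]
vvvvvhuvS ⇒ vvvvvhuvh   [S → h]

S ⇒ XvS ⇒ vvS ⇒ vvXvS ⇒ vvvvS ⇒ vvvvXvS ⇒ vvvvXhuvS ⇒ vvvvvhuvS ⇒ vvvvvhuvh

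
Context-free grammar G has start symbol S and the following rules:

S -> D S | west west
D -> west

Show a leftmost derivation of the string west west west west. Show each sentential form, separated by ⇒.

S ⇒ D S   [S -> D S]
D S ⇒ west S   [D -> west]
west S ⇒ west D S   [S -> D S]
west D S ⇒ west west S   [D -> west]
west west S ⇒ west west west west   [S -> west west]

S ⇒ D S ⇒ west S ⇒ west D S ⇒ west west S ⇒ west west west west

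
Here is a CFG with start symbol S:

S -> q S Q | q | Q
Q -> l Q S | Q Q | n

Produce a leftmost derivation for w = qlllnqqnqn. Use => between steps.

S=>qSQ=>qQQ=>qlQSQ=>qlQQSQ=>qllQSQSQ=>qlllQSSQSQ=>qlllnSSQSQ=>qlllnqSQSQ=>qlllnqqQSQ=>qlllnqqnSQ=>qlllnqqnqQ=>qlllnqqnqn

S => qSQ   [S -> q S Q]
qSQ => qQQ   [S -> Q]
qQQ => qlQSQ   [Q -> l Q S]
qlQSQ => qlQQSQ   [Q -> Q Q]
qlQQSQ => qllQSQSQ   [Q -> l Q S]
qllQSQSQ => qlllQSSQSQ   [Q -> l Q S]
qlllQSSQSQ => qlllnSSQSQ   [Q -> n]
qlllnSSQSQ => qlllnqSQSQ   [S -> q]
qlllnqSQSQ => qlllnqqQSQ   [S -> q]
qlllnqqQSQ => qlllnqqnSQ   [Q -> n]
qlllnqqnSQ => qlllnqqnqQ   [S -> q]
qlllnqqnqQ => qlllnqqnqn   [Q -> n]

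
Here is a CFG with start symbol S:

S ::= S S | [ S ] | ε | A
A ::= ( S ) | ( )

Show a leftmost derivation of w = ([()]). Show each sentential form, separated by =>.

S => A   [S ::= A]
A => (S)   [A ::= ( S )]
(S) => (SS)   [S ::= S S]
(SS) => (SSS)   [S ::= S S]
(SSS) => ([S]SS)   [S ::= [ S ]]
([S]SS) => ([SS]SS)   [S ::= S S]
([SS]SS) => ([AS]SS)   [S ::= A]
([AS]SS) => ([(S)S]SS)   [A ::= ( S )]
([(S)S]SS) => ([()S]SS)   [S ::= ε]
([()S]SS) => ([()]SS)   [S ::= ε]
([()]SS) => ([()]S)   [S ::= ε]
([()]S) => ([()])   [S ::= ε]

S => A => (S) => (SS) => (SSS) => ([S]SS) => ([SS]SS) => ([AS]SS) => ([(S)S]SS) => ([()S]SS) => ([()]SS) => ([()]S) => ([()])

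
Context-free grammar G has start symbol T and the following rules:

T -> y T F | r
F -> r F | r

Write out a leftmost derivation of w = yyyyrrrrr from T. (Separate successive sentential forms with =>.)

T=>yTF=>yyTFF=>yyyTFFF=>yyyyTFFFF=>yyyyrFFFF=>yyyyrrFFF=>yyyyrrrFF=>yyyyrrrrF=>yyyyrrrrr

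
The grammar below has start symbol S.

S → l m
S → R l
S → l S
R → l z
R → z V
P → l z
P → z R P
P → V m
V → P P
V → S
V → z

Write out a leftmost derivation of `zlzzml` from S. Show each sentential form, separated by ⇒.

S ⇒ Rl   [S → R l]
Rl ⇒ zVl   [R → z V]
zVl ⇒ zPPl   [V → P P]
zPPl ⇒ zlzPl   [P → l z]
zlzPl ⇒ zlzVml   [P → V m]
zlzVml ⇒ zlzzml   [V → z]

S ⇒ Rl ⇒ zVl ⇒ zPPl ⇒ zlzPl ⇒ zlzVml ⇒ zlzzml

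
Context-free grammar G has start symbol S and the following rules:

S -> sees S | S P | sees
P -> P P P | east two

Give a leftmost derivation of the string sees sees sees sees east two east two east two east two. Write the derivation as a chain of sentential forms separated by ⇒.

S ⇒ sees S ⇒ sees S P ⇒ sees sees S P ⇒ sees sees S P P ⇒ sees sees S P P P ⇒ sees sees sees S P P P ⇒ sees sees sees S P P P P ⇒ sees sees sees sees P P P P ⇒ sees sees sees sees east two P P P ⇒ sees sees sees sees east two east two P P ⇒ sees sees sees sees east two east two east two P ⇒ sees sees sees sees east two east two east two east two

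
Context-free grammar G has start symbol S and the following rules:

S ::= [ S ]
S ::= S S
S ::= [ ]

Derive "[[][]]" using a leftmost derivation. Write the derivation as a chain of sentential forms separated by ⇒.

S ⇒ [S]   [S ::= [ S ]]
[S] ⇒ [SS]   [S ::= S S]
[SS] ⇒ [[]S]   [S ::= [ ]]
[[]S] ⇒ [[][]]   [S ::= [ ]]

S ⇒ [S] ⇒ [SS] ⇒ [[]S] ⇒ [[][]]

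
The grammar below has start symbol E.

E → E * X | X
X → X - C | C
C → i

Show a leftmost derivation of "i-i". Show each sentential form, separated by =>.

E => X   [E → X]
X => X-C   [X → X - C]
X-C => C-C   [X → C]
C-C => i-C   [C → i]
i-C => i-i   [C → i]

E => X => X-C => C-C => i-C => i-i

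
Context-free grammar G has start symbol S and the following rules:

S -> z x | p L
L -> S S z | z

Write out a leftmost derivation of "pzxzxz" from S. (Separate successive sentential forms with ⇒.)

S ⇒ pL   [S -> p L]
pL ⇒ pSSz   [L -> S S z]
pSSz ⇒ pzxSz   [S -> z x]
pzxSz ⇒ pzxzxz   [S -> z x]

S ⇒ pL ⇒ pSSz ⇒ pzxSz ⇒ pzxzxz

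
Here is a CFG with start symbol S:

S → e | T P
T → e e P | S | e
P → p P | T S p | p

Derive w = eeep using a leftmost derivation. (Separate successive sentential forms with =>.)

S => TP   [S → T P]
TP => SP   [T → S]
SP => eP   [S → e]
eP => eTSp   [P → T S p]
eTSp => eeSp   [T → e]
eeSp => eeep   [S → e]

S => TP => SP => eP => eTSp => eeSp => eeep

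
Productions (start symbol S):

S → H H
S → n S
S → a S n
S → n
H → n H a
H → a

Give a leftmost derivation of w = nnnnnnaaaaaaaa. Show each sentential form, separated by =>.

S => HH   [S → H H]
HH => nHaH   [H → n H a]
nHaH => nnHaaH   [H → n H a]
nnHaaH => nnnHaaaH   [H → n H a]
nnnHaaaH => nnnnHaaaaH   [H → n H a]
nnnnHaaaaH => nnnnnHaaaaaH   [H → n H a]
nnnnnHaaaaaH => nnnnnnHaaaaaaH   [H → n H a]
nnnnnnHaaaaaaH => nnnnnnaaaaaaaH   [H → a]
nnnnnnaaaaaaaH => nnnnnnaaaaaaaa   [H → a]

S => HH => nHaH => nnHaaH => nnnHaaaH => nnnnHaaaaH => nnnnnHaaaaaH => nnnnnnHaaaaaaH => nnnnnnaaaaaaaH => nnnnnnaaaaaaaa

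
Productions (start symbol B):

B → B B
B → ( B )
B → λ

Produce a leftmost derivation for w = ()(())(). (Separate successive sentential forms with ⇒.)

B ⇒ BB   [B → B B]
BB ⇒ BBB   [B → B B]
BBB ⇒ (B)BB   [B → ( B )]
(B)BB ⇒ ()BB   [B → λ]
()BB ⇒ ()(B)B   [B → ( B )]
()(B)B ⇒ ()((B))B   [B → ( B )]
()((B))B ⇒ ()(())B   [B → λ]
()(())B ⇒ ()(())(B)   [B → ( B )]
()(())(B) ⇒ ()(())()   [B → λ]

B⇒BB⇒BBB⇒(B)BB⇒()BB⇒()(B)B⇒()((B))B⇒()(())B⇒()(())(B)⇒()(())()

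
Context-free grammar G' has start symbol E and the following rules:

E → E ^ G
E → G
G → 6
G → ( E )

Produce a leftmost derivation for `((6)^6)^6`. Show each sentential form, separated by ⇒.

E ⇒ E^G   [E → E ^ G]
E^G ⇒ G^G   [E → G]
G^G ⇒ (E)^G   [G → ( E )]
(E)^G ⇒ (E^G)^G   [E → E ^ G]
(E^G)^G ⇒ (G^G)^G   [E → G]
(G^G)^G ⇒ ((E)^G)^G   [G → ( E )]
((E)^G)^G ⇒ ((G)^G)^G   [E → G]
((G)^G)^G ⇒ ((6)^G)^G   [G → 6]
((6)^G)^G ⇒ ((6)^6)^G   [G → 6]
((6)^6)^G ⇒ ((6)^6)^6   [G → 6]

E ⇒ E^G ⇒ G^G ⇒ (E)^G ⇒ (E^G)^G ⇒ (G^G)^G ⇒ ((E)^G)^G ⇒ ((G)^G)^G ⇒ ((6)^G)^G ⇒ ((6)^6)^G ⇒ ((6)^6)^6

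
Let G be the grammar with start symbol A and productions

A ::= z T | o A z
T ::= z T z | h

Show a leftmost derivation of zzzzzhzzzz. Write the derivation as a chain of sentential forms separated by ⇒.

A ⇒ zT ⇒ zzTz ⇒ zzzTzz ⇒ zzzzTzzz ⇒ zzzzzTzzzz ⇒ zzzzzhzzzz

A ⇒ zT   [A ::= z T]
zT ⇒ zzTz   [T ::= z T z]
zzTz ⇒ zzzTzz   [T ::= z T z]
zzzTzz ⇒ zzzzTzzz   [T ::= z T z]
zzzzTzzz ⇒ zzzzzTzzzz   [T ::= z T z]
zzzzzTzzzz ⇒ zzzzzhzzzz   [T ::= h]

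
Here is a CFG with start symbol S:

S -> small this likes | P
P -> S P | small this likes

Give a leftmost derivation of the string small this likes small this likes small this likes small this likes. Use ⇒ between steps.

S ⇒ P   [S -> P]
P ⇒ S P   [P -> S P]
S P ⇒ small this likes P   [S -> small this likes]
small this likes P ⇒ small this likes S P   [P -> S P]
small this likes S P ⇒ small this likes P P   [S -> P]
small this likes P P ⇒ small this likes small this likes P   [P -> small this likes]
small this likes small this likes P ⇒ small this likes small this likes S P   [P -> S P]
small this likes small this likes S P ⇒ small this likes small this likes small this likes P   [S -> small this likes]
small this likes small this likes small this likes P ⇒ small this likes small this likes small this likes small this likes   [P -> small this likes]

S ⇒ P ⇒ S P ⇒ small this likes P ⇒ small this likes S P ⇒ small this likes P P ⇒ small this likes small this likes P ⇒ small this likes small this likes S P ⇒ small this likes small this likes small this likes P ⇒ small this likes small this likes small this likes small this likes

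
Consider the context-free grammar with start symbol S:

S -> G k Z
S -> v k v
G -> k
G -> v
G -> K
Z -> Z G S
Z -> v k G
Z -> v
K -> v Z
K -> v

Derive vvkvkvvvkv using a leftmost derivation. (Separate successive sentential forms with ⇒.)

S ⇒ GkZ   [S -> G k Z]
GkZ ⇒ KkZ   [G -> K]
KkZ ⇒ vZkZ   [K -> v Z]
vZkZ ⇒ vvkGkZ   [Z -> v k G]
vvkGkZ ⇒ vvkvkZ   [G -> v]
vvkvkZ ⇒ vvkvkZGS   [Z -> Z G S]
vvkvkZGS ⇒ vvkvkvGS   [Z -> v]
vvkvkvGS ⇒ vvkvkvvS   [G -> v]
vvkvkvvS ⇒ vvkvkvvvkv   [S -> v k v]

S ⇒ GkZ ⇒ KkZ ⇒ vZkZ ⇒ vvkGkZ ⇒ vvkvkZ ⇒ vvkvkZGS ⇒ vvkvkvGS ⇒ vvkvkvvS ⇒ vvkvkvvvkv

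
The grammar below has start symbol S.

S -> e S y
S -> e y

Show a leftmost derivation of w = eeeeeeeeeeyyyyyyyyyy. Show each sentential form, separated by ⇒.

S ⇒ eSy ⇒ eeSyy ⇒ eeeSyyy ⇒ eeeeSyyyy ⇒ eeeeeSyyyyy ⇒ eeeeeeSyyyyyy ⇒ eeeeeeeSyyyyyyy ⇒ eeeeeeeeSyyyyyyyy ⇒ eeeeeeeeeSyyyyyyyyy ⇒ eeeeeeeeeeyyyyyyyyyy

S ⇒ eSy   [S -> e S y]
eSy ⇒ eeSyy   [S -> e S y]
eeSyy ⇒ eeeSyyy   [S -> e S y]
eeeSyyy ⇒ eeeeSyyyy   [S -> e S y]
eeeeSyyyy ⇒ eeeeeSyyyyy   [S -> e S y]
eeeeeSyyyyy ⇒ eeeeeeSyyyyyy   [S -> e S y]
eeeeeeSyyyyyy ⇒ eeeeeeeSyyyyyyy   [S -> e S y]
eeeeeeeSyyyyyyy ⇒ eeeeeeeeSyyyyyyyy   [S -> e S y]
eeeeeeeeSyyyyyyyy ⇒ eeeeeeeeeSyyyyyyyyy   [S -> e S y]
eeeeeeeeeSyyyyyyyyy ⇒ eeeeeeeeeeyyyyyyyyyy   [S -> e y]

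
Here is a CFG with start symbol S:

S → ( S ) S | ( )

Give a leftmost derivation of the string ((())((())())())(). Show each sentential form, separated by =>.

S => (S)S => ((S)S)S => ((())S)S => ((())(S)S)S => ((())((S)S)S)S => ((())((())S)S)S => ((())((())())S)S => ((())((())())())S => ((())((())())())()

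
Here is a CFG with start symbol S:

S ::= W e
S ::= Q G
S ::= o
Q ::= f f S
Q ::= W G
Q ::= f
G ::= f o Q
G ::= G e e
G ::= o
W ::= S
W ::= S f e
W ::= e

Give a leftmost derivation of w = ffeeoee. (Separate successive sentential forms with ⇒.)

S ⇒ QG   [S ::= Q G]
QG ⇒ ffSG   [Q ::= f f S]
ffSG ⇒ ffWeG   [S ::= W e]
ffWeG ⇒ ffeeG   [W ::= e]
ffeeG ⇒ ffeeGee   [G ::= G e e]
ffeeGee ⇒ ffeeoee   [G ::= o]

S ⇒ QG ⇒ ffSG ⇒ ffWeG ⇒ ffeeG ⇒ ffeeGee ⇒ ffeeoee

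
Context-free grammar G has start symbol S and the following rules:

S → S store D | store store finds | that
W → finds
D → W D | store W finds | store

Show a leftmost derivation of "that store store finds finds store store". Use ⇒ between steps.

S ⇒ S store D   [S → S store D]
S store D ⇒ S store D store D   [S → S store D]
S store D store D ⇒ that store D store D   [S → that]
that store D store D ⇒ that store store W finds store D   [D → store W finds]
that store store W finds store D ⇒ that store store finds finds store D   [W → finds]
that store store finds finds store D ⇒ that store store finds finds store store   [D → store]

S ⇒ S store D ⇒ S store D store D ⇒ that store D store D ⇒ that store store W finds store D ⇒ that store store finds finds store D ⇒ that store store finds finds store store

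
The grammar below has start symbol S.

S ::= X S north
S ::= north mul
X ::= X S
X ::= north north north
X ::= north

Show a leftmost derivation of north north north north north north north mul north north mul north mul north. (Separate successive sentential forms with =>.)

S => X S north => X S S north => X S S S north => north north north S S S north => north north north X S north S S north => north north north north north north S north S S north => north north north north north north north mul north S S north => north north north north north north north mul north north mul S north => north north north north north north north mul north north mul north mul north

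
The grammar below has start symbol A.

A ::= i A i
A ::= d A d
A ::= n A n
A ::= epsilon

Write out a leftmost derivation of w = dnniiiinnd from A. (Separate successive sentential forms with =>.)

A => dAd => dnAnd => dnnAnnd => dnniAinnd => dnniiAiinnd => dnniiiinnd

A => dAd   [A ::= d A d]
dAd => dnAnd   [A ::= n A n]
dnAnd => dnnAnnd   [A ::= n A n]
dnnAnnd => dnniAinnd   [A ::= i A i]
dnniAinnd => dnniiAiinnd   [A ::= i A i]
dnniiAiinnd => dnniiiinnd   [A ::= epsilon]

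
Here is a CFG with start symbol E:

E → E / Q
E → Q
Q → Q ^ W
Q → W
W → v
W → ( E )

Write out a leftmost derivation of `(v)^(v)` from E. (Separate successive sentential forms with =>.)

E => Q   [E → Q]
Q => Q^W   [Q → Q ^ W]
Q^W => W^W   [Q → W]
W^W => (E)^W   [W → ( E )]
(E)^W => (Q)^W   [E → Q]
(Q)^W => (W)^W   [Q → W]
(W)^W => (v)^W   [W → v]
(v)^W => (v)^(E)   [W → ( E )]
(v)^(E) => (v)^(Q)   [E → Q]
(v)^(Q) => (v)^(W)   [Q → W]
(v)^(W) => (v)^(v)   [W → v]

E => Q => Q^W => W^W => (E)^W => (Q)^W => (W)^W => (v)^W => (v)^(E) => (v)^(Q) => (v)^(W) => (v)^(v)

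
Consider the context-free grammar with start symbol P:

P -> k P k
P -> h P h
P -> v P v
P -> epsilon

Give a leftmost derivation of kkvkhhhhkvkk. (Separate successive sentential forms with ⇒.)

P⇒kPk⇒kkPkk⇒kkvPvkk⇒kkvkPkvkk⇒kkvkhPhkvkk⇒kkvkhhPhhkvkk⇒kkvkhhhhkvkk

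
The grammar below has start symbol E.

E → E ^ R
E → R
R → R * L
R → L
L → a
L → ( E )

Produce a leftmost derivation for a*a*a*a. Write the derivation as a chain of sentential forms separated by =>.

E=>R=>R*L=>R*L*L=>R*L*L*L=>L*L*L*L=>a*L*L*L=>a*a*L*L=>a*a*a*L=>a*a*a*a

E => R   [E → R]
R => R*L   [R → R * L]
R*L => R*L*L   [R → R * L]
R*L*L => R*L*L*L   [R → R * L]
R*L*L*L => L*L*L*L   [R → L]
L*L*L*L => a*L*L*L   [L → a]
a*L*L*L => a*a*L*L   [L → a]
a*a*L*L => a*a*a*L   [L → a]
a*a*a*L => a*a*a*a   [L → a]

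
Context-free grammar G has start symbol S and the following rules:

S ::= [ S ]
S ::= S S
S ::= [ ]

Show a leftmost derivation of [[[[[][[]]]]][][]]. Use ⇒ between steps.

S⇒[S]⇒[SS]⇒[SSS]⇒[[S]SS]⇒[[[S]]SS]⇒[[[[S]]]SS]⇒[[[[SS]]]SS]⇒[[[[[]S]]]SS]⇒[[[[[][S]]]]SS]⇒[[[[[][[]]]]]SS]⇒[[[[[][[]]]]][]S]⇒[[[[[][[]]]]][][]]

S ⇒ [S]   [S ::= [ S ]]
[S] ⇒ [SS]   [S ::= S S]
[SS] ⇒ [SSS]   [S ::= S S]
[SSS] ⇒ [[S]SS]   [S ::= [ S ]]
[[S]SS] ⇒ [[[S]]SS]   [S ::= [ S ]]
[[[S]]SS] ⇒ [[[[S]]]SS]   [S ::= [ S ]]
[[[[S]]]SS] ⇒ [[[[SS]]]SS]   [S ::= S S]
[[[[SS]]]SS] ⇒ [[[[[]S]]]SS]   [S ::= [ ]]
[[[[[]S]]]SS] ⇒ [[[[[][S]]]]SS]   [S ::= [ S ]]
[[[[[][S]]]]SS] ⇒ [[[[[][[]]]]]SS]   [S ::= [ ]]
[[[[[][[]]]]]SS] ⇒ [[[[[][[]]]]][]S]   [S ::= [ ]]
[[[[[][[]]]]][]S] ⇒ [[[[[][[]]]]][][]]   [S ::= [ ]]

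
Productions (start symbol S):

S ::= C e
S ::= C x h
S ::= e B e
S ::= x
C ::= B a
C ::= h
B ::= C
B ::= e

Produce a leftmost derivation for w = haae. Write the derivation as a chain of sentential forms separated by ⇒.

S ⇒ Ce ⇒ Bae ⇒ Cae ⇒ Baae ⇒ Caae ⇒ haae

S ⇒ Ce   [S ::= C e]
Ce ⇒ Bae   [C ::= B a]
Bae ⇒ Cae   [B ::= C]
Cae ⇒ Baae   [C ::= B a]
Baae ⇒ Caae   [B ::= C]
Caae ⇒ haae   [C ::= h]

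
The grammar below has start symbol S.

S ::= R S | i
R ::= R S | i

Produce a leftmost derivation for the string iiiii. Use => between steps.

S => RS   [S ::= R S]
RS => RSS   [R ::= R S]
RSS => RSSS   [R ::= R S]
RSSS => RSSSS   [R ::= R S]
RSSSS => iSSSS   [R ::= i]
iSSSS => iiSSS   [S ::= i]
iiSSS => iiiSS   [S ::= i]
iiiSS => iiiiS   [S ::= i]
iiiiS => iiiii   [S ::= i]

S => RS => RSS => RSSS => RSSSS => iSSSS => iiSSS => iiiSS => iiiiS => iiiii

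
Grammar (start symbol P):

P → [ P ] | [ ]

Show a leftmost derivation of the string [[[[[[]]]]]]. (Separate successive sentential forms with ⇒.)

P ⇒ [P] ⇒ [[P]] ⇒ [[[P]]] ⇒ [[[[P]]]] ⇒ [[[[[P]]]]] ⇒ [[[[[[]]]]]]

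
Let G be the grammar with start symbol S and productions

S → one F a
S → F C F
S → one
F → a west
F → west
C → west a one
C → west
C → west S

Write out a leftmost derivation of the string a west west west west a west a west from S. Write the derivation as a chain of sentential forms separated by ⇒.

S ⇒ F C F   [S → F C F]
F C F ⇒ a west C F   [F → a west]
a west C F ⇒ a west west S F   [C → west S]
a west west S F ⇒ a west west F C F F   [S → F C F]
a west west F C F F ⇒ a west west west C F F   [F → west]
a west west west C F F ⇒ a west west west west F F   [C → west]
a west west west west F F ⇒ a west west west west a west F   [F → a west]
a west west west west a west F ⇒ a west west west west a west a west   [F → a west]

S ⇒ F C F ⇒ a west C F ⇒ a west west S F ⇒ a west west F C F F ⇒ a west west west C F F ⇒ a west west west west F F ⇒ a west west west west a west F ⇒ a west west west west a west a west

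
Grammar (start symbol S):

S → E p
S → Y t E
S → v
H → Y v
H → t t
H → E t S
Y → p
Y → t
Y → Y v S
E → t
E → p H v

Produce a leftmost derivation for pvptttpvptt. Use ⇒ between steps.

S ⇒ YtE ⇒ YvStE ⇒ pvStE ⇒ pvEptE ⇒ pvpHvptE ⇒ pvpEtSvptE ⇒ pvpttSvptE ⇒ pvpttEpvptE ⇒ pvptttpvptE ⇒ pvptttpvptt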